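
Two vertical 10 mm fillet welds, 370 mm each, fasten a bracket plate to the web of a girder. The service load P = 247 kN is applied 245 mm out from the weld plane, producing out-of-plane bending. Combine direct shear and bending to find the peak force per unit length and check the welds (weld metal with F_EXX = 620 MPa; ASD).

f_max ≈ 1370 N/mm; NOT adequate

L_w = 2 × 370 = 740 mm; section modulus (unit throat) S = 2 × L²/6 = 45630 mm².
Direct shear f_v = P/L_w = 247×10³/740 = 333.8 N/mm.
Moment M = P × e = 247×10³ × 245 = 60515000 N·mm; bending f_b = M/S = 1326 N/mm.
f_max = √(f_v² + f_b²) = √(333.8² + 1326²) = 1367 N/mm.
r_n/Ω = (1/2.0) × 0.6 × 620 × (0.707 × 10) = 1315 N/mm → NOT adequate.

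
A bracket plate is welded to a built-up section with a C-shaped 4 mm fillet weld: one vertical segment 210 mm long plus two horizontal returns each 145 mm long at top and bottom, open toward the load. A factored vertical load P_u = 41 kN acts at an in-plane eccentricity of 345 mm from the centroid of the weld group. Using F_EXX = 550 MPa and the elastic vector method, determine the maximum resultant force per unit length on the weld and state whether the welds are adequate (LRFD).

Total weld length L_w = 500 mm. Treat welds as unit-width lines.
Centroid: x̄ = 2×145×72.5 / 500 = 42.05 mm from the vertical weld.
Polar moment about centroid: J = I_x + I_y = [210³/12 + 2×145×105²] + [210×42.05² + 2(145³/12 + 145×30.45²)] = 5117000 mm³.
Direct shear f_v = P/L_w = 41×10³ / 500 = 82 N/mm (vertical).
Torsion M = P·e = 41×10³ × 345 = 14145000 N·mm.
Critical point at (x, y) = (103, 105) from centroid. f_tx = M·y/J = 290.2 N/mm; f_ty = M·x/J = 284.6 N/mm.
Resultant f_max = √[f_tx² + (f_v + f_ty)²] = √[290.2² + (82 + 284.6)²] = 467.6 N/mm.
Capacity per unit length: φr_n = 0.75 × 0.6 × 550 × (0.707 × 4) = 699.9 N/mm.
467.6 ≤ 699.9 → adequate.

f_max ≈ 468 N/mm; adequate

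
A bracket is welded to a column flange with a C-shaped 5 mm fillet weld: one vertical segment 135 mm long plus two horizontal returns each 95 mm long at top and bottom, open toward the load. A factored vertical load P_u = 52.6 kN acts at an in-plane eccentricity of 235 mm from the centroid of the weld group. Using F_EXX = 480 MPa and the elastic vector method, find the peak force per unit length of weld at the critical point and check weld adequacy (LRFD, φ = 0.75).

Total weld length L_w = 325 mm. Treat welds as unit-width lines.
Centroid: x̄ = 2×95×47.5 / 325 = 27.77 mm from the vertical weld.
Polar moment about centroid: J = I_x + I_y = [135³/12 + 2×95×67.5²] + [135×27.77² + 2(95³/12 + 95×19.73²)] = 1392000 mm³.
Direct shear f_v = P/L_w = 52.6×10³ / 325 = 161.8 N/mm (vertical).
Torsion M = P·e = 52.6×10³ × 235 = 12361000 N·mm.
Critical point at (x, y) = (67.23, 67.5) from centroid. f_tx = M·y/J = 599.5 N/mm; f_ty = M·x/J = 597.1 N/mm.
Resultant f_max = √[f_tx² + (f_v + f_ty)²] = √[599.5² + (161.8 + 597.1)²] = 967.2 N/mm.
Capacity per unit length: φr_n = 0.75 × 0.6 × 480 × (0.707 × 5) = 763.6 N/mm.
967.2 > 763.6 → NOT adequate.

f_max ≈ 967 N/mm; NOT adequate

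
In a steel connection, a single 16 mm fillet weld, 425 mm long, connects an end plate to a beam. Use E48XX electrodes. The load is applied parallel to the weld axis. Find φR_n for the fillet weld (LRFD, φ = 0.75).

E48XX → F_EXX = 480 MPa.
Effective throat t_e = 0.707 × 16 = 11.31 mm.
Total length L = 425 mm; A_we = 11.31 × 425 = 4808 mm².
F_nw = 0.6 F_EXX = 0.6 × 480 = 288 MPa.
φR_n = 0.75 × 288 × 4808 × 10⁻³ = 1038 kN.

φR_n ≈ 1040 kN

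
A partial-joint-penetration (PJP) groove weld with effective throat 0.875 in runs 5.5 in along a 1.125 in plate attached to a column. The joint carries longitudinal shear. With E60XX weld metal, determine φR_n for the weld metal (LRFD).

E60XX → F_EXX = 60 ksi.
Effective throat (given) t_e = 0.875 in.
A_we = 0.875 × 5.5 = 4.812 in².
F_nw = 0.6 F_EXX = 36 ksi.
φR_n = 0.75 × 36 × 4.812 = 129.9 kip.

φR_n ≈ 130 kip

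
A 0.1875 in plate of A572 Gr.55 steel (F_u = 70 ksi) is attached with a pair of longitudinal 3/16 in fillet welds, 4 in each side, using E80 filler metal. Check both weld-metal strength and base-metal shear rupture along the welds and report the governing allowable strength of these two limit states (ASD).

E80XX → F_EXX = 80 ksi.
t_e = 0.707 × 0.1875 = 0.1326 in; L = 8 in.
Weld metal: R_n/Ω = (1/2.0) × 0.6 × 80 × 0.1326 × 8 = 25.45 kip.
Base metal (shear rupture): R_n/Ω = (1/2.0) × 0.6 × 70 × 0.1875 × 8 = 31.5 kip.
Governing: weld metal.

R_n/Ω ≈ 25.5 kip (weld metal governs)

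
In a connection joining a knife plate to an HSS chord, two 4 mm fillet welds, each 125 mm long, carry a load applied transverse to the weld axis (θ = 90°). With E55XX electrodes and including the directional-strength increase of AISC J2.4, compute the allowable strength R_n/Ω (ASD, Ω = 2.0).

R_n/Ω ≈ 175 kN

E55XX → F_EXX = 550 MPa.
t_e = 0.707 × 4 = 2.828 mm; A_we = 2.828 × 250 = 707 mm².
Directional factor: 1.0 + 0.5 sin^1.5(90°) = 1.5.
F_nw = 0.6 × 550 × 1.5 = 495 MPa.
R_n/Ω = (495 × 707) / 2.0 × 10⁻³ = 175 kN.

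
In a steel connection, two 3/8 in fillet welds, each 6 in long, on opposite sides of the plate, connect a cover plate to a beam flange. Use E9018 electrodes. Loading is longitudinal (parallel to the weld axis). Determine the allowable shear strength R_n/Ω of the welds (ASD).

E90XX → F_EXX = 90 ksi.
Effective throat t_e = 0.707 × 0.375 = 0.2651 in.
Total length L = 12 in; A_we = 0.2651 × 12 = 3.181 in².
F_nw = 0.6 F_EXX = 0.6 × 90 = 54 ksi.
R_n = 54 × 3.181 = 171.8 kip; R_n/Ω = 171.8/2.0 = 85.9 kip.

R_n/Ω ≈ 85.9 kip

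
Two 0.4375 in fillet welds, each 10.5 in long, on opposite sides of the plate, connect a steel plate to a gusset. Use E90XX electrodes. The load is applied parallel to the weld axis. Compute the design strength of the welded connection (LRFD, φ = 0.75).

φR_n ≈ 263 kips

E90XX → F_EXX = 90 ksi.
Effective throat t_e = 0.707 × 0.4375 = 0.3093 in.
Total length L = 21 in; A_we = 0.3093 × 21 = 6.496 in².
F_nw = 0.6 F_EXX = 0.6 × 90 = 54 ksi.
φR_n = 0.75 × 54 × 6.496 = 263.1 kips.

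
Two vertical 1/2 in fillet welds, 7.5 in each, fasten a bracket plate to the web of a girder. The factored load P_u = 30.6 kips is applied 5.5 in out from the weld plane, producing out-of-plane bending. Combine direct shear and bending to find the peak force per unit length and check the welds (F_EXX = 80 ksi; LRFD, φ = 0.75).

f_max ≈ 9.2 kip/in; adequate

L_w = 2 × 7.5 = 15 in; section modulus (unit throat) S = 2 × L²/6 = 18.75 in².
Direct shear f_v = P/L_w = 30.6/15 = 2.04 kip/in.
Moment M = P × e = 30.6 × 5.5 = 168.3 kip·in; bending f_b = M/S = 8.976 kip/in.
f_max = √(f_v² + f_b²) = √(2.04² + 8.976²) = 9.205 kip/in.
φr_n = 0.75 × 0.6 × 80 × (0.707 × 0.5) = 12.73 kip/in → adequate.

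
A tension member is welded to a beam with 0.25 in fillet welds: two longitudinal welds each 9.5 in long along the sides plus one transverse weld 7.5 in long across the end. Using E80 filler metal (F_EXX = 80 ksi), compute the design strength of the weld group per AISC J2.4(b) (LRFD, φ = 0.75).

φR_n ≈ 174 kips

t_e = 0.707 × 0.25 = 0.1767 in.
R_nwl = 0.6 × 80 × 0.1767 × 19 = 161.2 kips (longitudinal, 2 welds).
R_nwt = 0.6 × 80 × 0.1767 × 7.5 = 63.63 kips (transverse, base value).
(i) R_nwl + R_nwt = 224.8 kips; (ii) 0.85 R_nwl + 1.5 R_nwt = 232.5 kips.
R_n = max = 232.5 kips [governs: (ii)]; φR_n = 174.3 kips.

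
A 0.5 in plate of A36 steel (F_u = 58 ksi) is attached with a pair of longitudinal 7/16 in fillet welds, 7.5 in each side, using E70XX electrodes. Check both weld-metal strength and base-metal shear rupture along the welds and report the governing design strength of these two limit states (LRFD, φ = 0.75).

E70XX → F_EXX = 70 ksi.
t_e = 0.707 × 0.4375 = 0.3093 in; L = 15 in.
Weld metal: φR_n = 0.75 × 0.6 × 70 × 0.3093 × 15 = 146.2 kips.
Base metal (shear rupture): φR_n = 0.75 × 0.6 × 58 × 0.5 × 15 = 195.8 kips.
Governing: weld metal.

φR_n ≈ 146 kips (weld metal governs)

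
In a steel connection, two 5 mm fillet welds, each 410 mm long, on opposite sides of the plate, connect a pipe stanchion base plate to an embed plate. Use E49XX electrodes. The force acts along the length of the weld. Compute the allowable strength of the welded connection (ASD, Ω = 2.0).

E49XX → F_EXX = 490 MPa.
Effective throat t_e = 0.707 × 5 = 3.535 mm.
Total length L = 820 mm; A_we = 3.535 × 820 = 2899 mm².
F_nw = 0.6 F_EXX = 0.6 × 490 = 294 MPa.
R_n = 294 × 2899 × 10⁻³ = 852.2 kN; R_n/Ω = 852.2/2.0 = 426.1 kN.

R_n/Ω ≈ 426 kN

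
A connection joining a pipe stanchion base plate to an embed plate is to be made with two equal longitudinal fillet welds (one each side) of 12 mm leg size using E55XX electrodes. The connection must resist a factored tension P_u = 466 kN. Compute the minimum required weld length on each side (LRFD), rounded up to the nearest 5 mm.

L = 115 mm on each side

E55XX → F_EXX = 550 MPa.
Throat t_e = 0.707 × 12 = 8.484 mm.
φr_n = 0.75 × 0.6 × 550 × 8.484 × 10⁻³ = 2.1 kN/mm.
L_req = P_u / φr_n = 466 / 2.1 = 221.9 mm total.
Per side: 221.9 / 2 = 111 mm.
Round up → use L = 115 mm on each side.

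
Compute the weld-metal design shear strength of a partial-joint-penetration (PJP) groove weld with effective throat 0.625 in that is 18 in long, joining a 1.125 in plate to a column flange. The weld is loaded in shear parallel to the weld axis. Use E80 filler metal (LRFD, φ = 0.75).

φR_n ≈ 405 kips

E80XX → F_EXX = 80 ksi.
Effective throat (given) t_e = 0.625 in.
A_we = 0.625 × 18 = 11.25 in².
F_nw = 0.6 F_EXX = 48 ksi.
φR_n = 0.75 × 48 × 11.25 = 405 kips.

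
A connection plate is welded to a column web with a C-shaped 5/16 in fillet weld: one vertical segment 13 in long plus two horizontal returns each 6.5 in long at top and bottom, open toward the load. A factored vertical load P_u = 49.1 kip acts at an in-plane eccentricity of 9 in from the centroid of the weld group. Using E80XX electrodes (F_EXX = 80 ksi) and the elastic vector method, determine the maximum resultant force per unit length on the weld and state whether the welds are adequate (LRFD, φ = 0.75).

f_max ≈ 5.58 kip/in; adequate

Total weld length L_w = 26 in. Treat welds as unit-width lines.
Centroid: x̄ = 2×6.5×3.25 / 26 = 1.625 in from the vertical weld.
Polar moment about centroid: J = I_x + I_y = [13³/12 + 2×6.5×6.5²] + [13×1.625² + 2(6.5³/12 + 6.5×1.625²)] = 846.8 in³.
Direct shear f_v = P/L_w = 49.1 / 26 = 1.888 kip/in (vertical).
Torsion M = P·e = 49.1 × 9 = 441.9 kip·in.
Critical point at (x, y) = (4.875, 6.5) from centroid. f_tx = M·y/J = 3.392 kip/in; f_ty = M·x/J = 2.544 kip/in.
Resultant f_max = √[f_tx² + (f_v + f_ty)²] = √[3.392² + (1.888 + 2.544)²] = 5.582 kip/in.
Capacity per unit length: φr_n = 0.75 × 0.6 × 80 × (0.707 × 0.3125) = 7.954 kip/in.
5.582 ≤ 7.954 → adequate.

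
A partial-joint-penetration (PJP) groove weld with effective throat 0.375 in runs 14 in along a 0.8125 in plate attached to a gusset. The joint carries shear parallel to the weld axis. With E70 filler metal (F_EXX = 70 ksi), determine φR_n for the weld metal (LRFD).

Effective throat (given) t_e = 0.375 in.
A_we = 0.375 × 14 = 5.25 in².
F_nw = 0.6 F_EXX = 42 ksi.
φR_n = 0.75 × 42 × 5.25 = 165.4 kip.

φR_n ≈ 165 kip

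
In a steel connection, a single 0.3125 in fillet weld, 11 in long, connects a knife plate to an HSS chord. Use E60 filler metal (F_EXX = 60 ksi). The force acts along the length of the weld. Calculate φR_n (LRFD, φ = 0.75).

φR_n ≈ 65.6 kips

Effective throat t_e = 0.707 × 0.3125 = 0.2209 in.
Total length L = 11 in; A_we = 0.2209 × 11 = 2.43 in².
F_nw = 0.6 F_EXX = 0.6 × 60 = 36 ksi.
φR_n = 0.75 × 36 × 2.43 = 65.62 kips.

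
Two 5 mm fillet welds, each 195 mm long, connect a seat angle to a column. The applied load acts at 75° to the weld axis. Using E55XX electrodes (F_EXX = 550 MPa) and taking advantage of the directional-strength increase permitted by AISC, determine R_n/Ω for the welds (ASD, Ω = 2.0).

t_e = 0.707 × 5 = 3.535 mm; A_we = 3.535 × 390 = 1379 mm².
Directional factor: 1.0 + 0.5 sin^1.5(75°) = 1.475.
F_nw = 0.6 × 550 × 1.475 = 486.6 MPa.
R_n/Ω = (486.6 × 1379) / 2.0 × 10⁻³ = 335.5 kN.

R_n/Ω ≈ 335 kN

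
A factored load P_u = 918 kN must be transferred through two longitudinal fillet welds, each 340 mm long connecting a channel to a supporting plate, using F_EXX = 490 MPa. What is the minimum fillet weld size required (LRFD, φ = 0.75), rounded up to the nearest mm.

w = 9 mm

Total weld length L = 680 mm.
Required throat t_e = P_u / (φ × 0.6 F_EXX × L) = 918 / (0.75 × 0.6 × 490 × 680 × 10⁻³) = 6.122 mm.
Required leg w = t_e / 0.707 = 8.66 mm → use 9 mm.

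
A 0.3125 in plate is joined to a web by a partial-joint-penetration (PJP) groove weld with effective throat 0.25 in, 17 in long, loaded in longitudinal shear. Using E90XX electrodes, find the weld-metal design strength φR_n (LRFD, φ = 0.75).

φR_n ≈ 172 kips

E90XX → F_EXX = 90 ksi.
Effective throat (given) t_e = 0.25 in.
A_we = 0.25 × 17 = 4.25 in².
F_nw = 0.6 F_EXX = 54 ksi.
φR_n = 0.75 × 54 × 4.25 = 172.1 kips.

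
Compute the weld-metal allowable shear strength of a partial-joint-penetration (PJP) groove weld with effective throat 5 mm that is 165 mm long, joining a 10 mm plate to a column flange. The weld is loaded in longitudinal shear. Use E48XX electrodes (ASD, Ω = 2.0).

R_n/Ω ≈ 119 kN

E48XX → F_EXX = 480 MPa.
Effective throat (given) t_e = 5 mm.
A_we = 5 × 165 = 825 mm².
F_nw = 0.6 F_EXX = 288 MPa.
R_n/Ω = (288 × 825) / 2.0 × 10⁻³ = 118.8 kN.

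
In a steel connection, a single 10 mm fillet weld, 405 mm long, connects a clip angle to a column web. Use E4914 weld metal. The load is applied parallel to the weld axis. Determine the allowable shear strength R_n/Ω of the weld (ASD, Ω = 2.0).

E49XX → F_EXX = 490 MPa.
Effective throat t_e = 0.707 × 10 = 7.07 mm.
Total length L = 405 mm; A_we = 7.07 × 405 = 2863 mm².
F_nw = 0.6 F_EXX = 0.6 × 490 = 294 MPa.
R_n = 294 × 2863 × 10⁻³ = 841.8 kN; R_n/Ω = 841.8/2.0 = 420.9 kN.

R_n/Ω ≈ 421 kN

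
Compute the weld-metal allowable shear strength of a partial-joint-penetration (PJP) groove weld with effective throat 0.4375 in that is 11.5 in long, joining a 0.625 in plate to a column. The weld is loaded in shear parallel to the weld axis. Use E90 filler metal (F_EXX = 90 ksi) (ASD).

R_n/Ω ≈ 136 kip

Effective throat (given) t_e = 0.4375 in.
A_we = 0.4375 × 11.5 = 5.031 in².
F_nw = 0.6 F_EXX = 54 ksi.
R_n/Ω = (54 × 5.031) / 2.0 = 135.8 kip.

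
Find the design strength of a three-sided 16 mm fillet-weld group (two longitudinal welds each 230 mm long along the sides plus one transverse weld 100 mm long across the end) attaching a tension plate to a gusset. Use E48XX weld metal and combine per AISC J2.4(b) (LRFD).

φR_n ≈ 1370 kN

E48XX → F_EXX = 480 MPa.
t_e = 0.707 × 16 = 11.31 mm.
R_nwl = 0.6 × 480 × 11.31 × 460 × 10⁻³ = 1499 kN (longitudinal, 2 welds).
R_nwt = 0.6 × 480 × 11.31 × 100 × 10⁻³ = 325.8 kN (transverse, base value).
(i) R_nwl + R_nwt = 1824 kN; (ii) 0.85 R_nwl + 1.5 R_nwt = 1763 kN.
R_n = max = 1824 kN [governs: (i)]; φR_n = 1368 kN.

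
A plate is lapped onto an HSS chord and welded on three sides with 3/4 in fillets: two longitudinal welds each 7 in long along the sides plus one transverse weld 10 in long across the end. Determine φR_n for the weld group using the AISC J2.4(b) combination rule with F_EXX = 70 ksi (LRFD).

t_e = 0.707 × 0.75 = 0.5302 in.
R_nwl = 0.6 × 70 × 0.5302 × 14 = 311.8 kip (longitudinal, 2 welds).
R_nwt = 0.6 × 70 × 0.5302 × 10 = 222.7 kip (transverse, base value).
(i) R_nwl + R_nwt = 534.5 kip; (ii) 0.85 R_nwl + 1.5 R_nwt = 599.1 kip.
R_n = max = 599.1 kip [governs: (ii)]; φR_n = 449.3 kip.

φR_n ≈ 449 kip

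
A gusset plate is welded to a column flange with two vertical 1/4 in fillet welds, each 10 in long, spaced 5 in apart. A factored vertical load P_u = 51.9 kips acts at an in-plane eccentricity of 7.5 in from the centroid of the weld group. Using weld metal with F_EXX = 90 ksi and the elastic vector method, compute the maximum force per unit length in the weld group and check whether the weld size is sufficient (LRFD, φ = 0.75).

Total weld length L_w = 20 in. Treat welds as unit-width lines.
Polar moment about centroid: J = 2[d³/12 + d(b/2)²] = 2[10³/12 + 10×2.5²] = 291.7 in³.
Direct shear f_v = P/L_w = 51.9 / 20 = 2.595 kip/in (vertical).
Torsion M = P·e = 51.9 × 7.5 = 389.25 kip·in.
Critical point at (x, y) = (2.5, 5) from centroid. f_tx = M·y/J = 6.673 kip/in; f_ty = M·x/J = 3.336 kip/in.
Resultant f_max = √[f_tx² + (f_v + f_ty)²] = √[6.673² + (2.595 + 3.336)²] = 8.928 kip/in.
Capacity per unit length: φr_n = 0.75 × 0.6 × 90 × (0.707 × 0.25) = 7.158 kip/in.
8.928 > 7.158 → NOT adequate.

f_max ≈ 8.93 kip/in; NOT adequate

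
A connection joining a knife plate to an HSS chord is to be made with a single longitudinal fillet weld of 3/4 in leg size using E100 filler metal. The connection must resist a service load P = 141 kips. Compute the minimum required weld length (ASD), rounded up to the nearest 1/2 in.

E100XX → F_EXX = 100 ksi.
Throat t_e = 0.707 × 0.75 = 0.5302 in.
r_n/Ω = (0.6 × 100 × 0.5302) / 2.0 = 15.91 kip/in.
L_req = P / (r_n/Ω) = 141 / 15.91 = 8.864 in total.
Round up → use L = 9 in.

L = 9 in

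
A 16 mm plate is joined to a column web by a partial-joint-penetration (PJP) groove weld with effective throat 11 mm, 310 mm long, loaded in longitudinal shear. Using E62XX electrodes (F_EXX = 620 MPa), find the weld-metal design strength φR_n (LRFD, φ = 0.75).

φR_n ≈ 951 kN

Effective throat (given) t_e = 11 mm.
A_we = 11 × 310 = 3410 mm².
F_nw = 0.6 F_EXX = 372 MPa.
φR_n = 0.75 × 372 × 3410 × 10⁻³ = 951.4 kN.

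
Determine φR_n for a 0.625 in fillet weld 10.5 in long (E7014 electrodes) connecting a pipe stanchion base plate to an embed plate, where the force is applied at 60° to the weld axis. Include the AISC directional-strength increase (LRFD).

φR_n ≈ 205 kip

E70XX → F_EXX = 70 ksi.
t_e = 0.707 × 0.625 = 0.4419 in; A_we = 0.4419 × 10.5 = 4.64 in².
Directional factor: 1.0 + 0.5 sin^1.5(60°) = 1.403.
F_nw = 0.6 × 70 × 1.403 = 58.92 ksi.
φR_n = 0.75 × 58.92 × 4.64 = 205 kip.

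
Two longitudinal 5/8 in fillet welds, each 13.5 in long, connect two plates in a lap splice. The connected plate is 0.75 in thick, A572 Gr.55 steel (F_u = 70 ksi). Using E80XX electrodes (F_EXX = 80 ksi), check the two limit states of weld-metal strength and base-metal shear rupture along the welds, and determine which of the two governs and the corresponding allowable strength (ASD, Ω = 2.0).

R_n/Ω ≈ 286 kips (weld metal governs)

t_e = 0.707 × 0.625 = 0.4419 in; L = 27 in.
Weld metal: R_n/Ω = (1/2.0) × 0.6 × 80 × 0.4419 × 27 = 286.3 kips.
Base metal (shear rupture): R_n/Ω = (1/2.0) × 0.6 × 70 × 0.75 × 27 = 425.2 kips.
Governing: weld metal.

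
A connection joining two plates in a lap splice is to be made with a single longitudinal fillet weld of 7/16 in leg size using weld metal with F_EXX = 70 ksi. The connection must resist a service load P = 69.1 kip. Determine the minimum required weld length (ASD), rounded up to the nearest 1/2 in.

Throat t_e = 0.707 × 0.4375 = 0.3093 in.
r_n/Ω = (0.6 × 70 × 0.3093) / 2.0 = 6.496 kip/in.
L_req = P / (r_n/Ω) = 69.1 / 6.496 = 10.64 in total.
Round up → use L = 11 in.

L = 11 in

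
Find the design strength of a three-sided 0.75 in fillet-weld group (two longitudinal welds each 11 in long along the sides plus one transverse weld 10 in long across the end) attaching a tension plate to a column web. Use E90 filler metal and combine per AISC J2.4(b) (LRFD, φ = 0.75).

E90XX → F_EXX = 90 ksi.
t_e = 0.707 × 0.75 = 0.5302 in.
R_nwl = 0.6 × 90 × 0.5302 × 22 = 629.9 kips (longitudinal, 2 welds).
R_nwt = 0.6 × 90 × 0.5302 × 10 = 286.3 kips (transverse, base value).
(i) R_nwl + R_nwt = 916.3 kips; (ii) 0.85 R_nwl + 1.5 R_nwt = 964.9 kips.
R_n = max = 964.9 kips [governs: (ii)]; φR_n = 723.7 kips.

φR_n ≈ 724 kips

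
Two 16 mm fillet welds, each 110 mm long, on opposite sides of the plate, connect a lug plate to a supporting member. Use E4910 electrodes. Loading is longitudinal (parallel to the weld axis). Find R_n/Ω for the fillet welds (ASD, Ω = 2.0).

R_n/Ω ≈ 366 kN

E49XX → F_EXX = 490 MPa.
Effective throat t_e = 0.707 × 16 = 11.31 mm.
Total length L = 220 mm; A_we = 11.31 × 220 = 2489 mm².
F_nw = 0.6 F_EXX = 0.6 × 490 = 294 MPa.
R_n = 294 × 2489 × 10⁻³ = 731.7 kN; R_n/Ω = 731.7/2.0 = 365.8 kN.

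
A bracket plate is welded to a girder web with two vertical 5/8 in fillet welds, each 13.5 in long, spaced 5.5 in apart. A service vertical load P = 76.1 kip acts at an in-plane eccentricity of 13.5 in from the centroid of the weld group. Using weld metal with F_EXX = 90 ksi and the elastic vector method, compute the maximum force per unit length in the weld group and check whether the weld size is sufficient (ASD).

Total weld length L_w = 27 in. Treat welds as unit-width lines.
Polar moment about centroid: J = 2[d³/12 + d(b/2)²] = 2[13.5³/12 + 13.5×2.75²] = 614.2 in³.
Direct shear f_v = P/L_w = 76.1 / 27 = 2.819 kip/in (vertical).
Torsion M = P·e = 76.1 × 13.5 = 1027.3 kip·in.
Critical point at (x, y) = (2.75, 6.75) from centroid. f_tx = M·y/J = 11.29 kip/in; f_ty = M·x/J = 4.599 kip/in.
Resultant f_max = √[f_tx² + (f_v + f_ty)²] = √[11.29² + (2.819 + 4.599)²] = 13.51 kip/in.
Capacity per unit length: r_n/Ω = (1/2.0) × 0.6 × 90 × (0.707 × 0.625) = 11.93 kip/in.
13.51 > 11.93 → NOT adequate.

f_max ≈ 13.5 kip/in; NOT adequate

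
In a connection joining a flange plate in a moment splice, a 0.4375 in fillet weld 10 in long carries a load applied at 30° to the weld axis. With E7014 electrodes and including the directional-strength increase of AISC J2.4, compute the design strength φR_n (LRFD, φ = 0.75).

φR_n ≈ 115 kip

E70XX → F_EXX = 70 ksi.
t_e = 0.707 × 0.4375 = 0.3093 in; A_we = 0.3093 × 10 = 3.093 in².
Directional factor: 1.0 + 0.5 sin^1.5(30°) = 1.177.
F_nw = 0.6 × 70 × 1.177 = 49.42 ksi.
φR_n = 0.75 × 49.42 × 3.093 = 114.7 kip.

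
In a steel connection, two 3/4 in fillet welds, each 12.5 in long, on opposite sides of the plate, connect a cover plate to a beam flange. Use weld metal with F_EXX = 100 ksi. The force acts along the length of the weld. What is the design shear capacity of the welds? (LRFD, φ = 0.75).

Effective throat t_e = 0.707 × 0.75 = 0.5302 in.
Total length L = 25 in; A_we = 0.5302 × 25 = 13.26 in².
F_nw = 0.6 F_EXX = 0.6 × 100 = 60 ksi.
φR_n = 0.75 × 60 × 13.26 = 596.5 kips.

φR_n ≈ 597 kips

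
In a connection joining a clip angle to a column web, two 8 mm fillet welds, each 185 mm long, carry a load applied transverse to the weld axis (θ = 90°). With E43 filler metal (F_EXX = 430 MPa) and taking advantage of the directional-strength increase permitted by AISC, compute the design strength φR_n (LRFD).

φR_n ≈ 607 kN

t_e = 0.707 × 8 = 5.656 mm; A_we = 5.656 × 370 = 2093 mm².
Directional factor: 1.0 + 0.5 sin^1.5(90°) = 1.5.
F_nw = 0.6 × 430 × 1.5 = 387 MPa.
φR_n = 0.75 × 387 × 2093 × 10⁻³ = 607.4 kN.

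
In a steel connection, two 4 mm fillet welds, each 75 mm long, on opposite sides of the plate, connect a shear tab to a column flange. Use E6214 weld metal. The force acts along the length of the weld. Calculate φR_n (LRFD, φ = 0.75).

E62XX → F_EXX = 620 MPa.
Effective throat t_e = 0.707 × 4 = 2.828 mm.
Total length L = 150 mm; A_we = 2.828 × 150 = 424.2 mm².
F_nw = 0.6 F_EXX = 0.6 × 620 = 372 MPa.
φR_n = 0.75 × 372 × 424.2 × 10⁻³ = 118.4 kN.

φR_n ≈ 118 kN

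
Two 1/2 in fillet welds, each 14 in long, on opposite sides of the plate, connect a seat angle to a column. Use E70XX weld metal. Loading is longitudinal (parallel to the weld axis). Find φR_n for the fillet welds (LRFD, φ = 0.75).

φR_n ≈ 312 kip

E70XX → F_EXX = 70 ksi.
Effective throat t_e = 0.707 × 0.5 = 0.3535 in.
Total length L = 28 in; A_we = 0.3535 × 28 = 9.898 in².
F_nw = 0.6 F_EXX = 0.6 × 70 = 42 ksi.
φR_n = 0.75 × 42 × 9.898 = 311.8 kip.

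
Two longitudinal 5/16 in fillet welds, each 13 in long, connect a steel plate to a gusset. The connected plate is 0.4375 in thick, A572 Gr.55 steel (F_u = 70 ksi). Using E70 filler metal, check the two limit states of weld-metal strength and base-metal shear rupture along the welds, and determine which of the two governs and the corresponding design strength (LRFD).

E70XX → F_EXX = 70 ksi.
t_e = 0.707 × 0.3125 = 0.2209 in; L = 26 in.
Weld metal: φR_n = 0.75 × 0.6 × 70 × 0.2209 × 26 = 180.9 kips.
Base metal (shear rupture): φR_n = 0.75 × 0.6 × 70 × 0.4375 × 26 = 358.3 kips.
Governing: weld metal.

φR_n ≈ 181 kips (weld metal governs)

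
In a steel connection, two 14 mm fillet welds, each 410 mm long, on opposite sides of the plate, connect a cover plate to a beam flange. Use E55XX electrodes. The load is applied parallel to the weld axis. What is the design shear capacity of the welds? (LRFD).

E55XX → F_EXX = 550 MPa.
Effective throat t_e = 0.707 × 14 = 9.898 mm.
Total length L = 820 mm; A_we = 9.898 × 820 = 8116 mm².
F_nw = 0.6 F_EXX = 0.6 × 550 = 330 MPa.
φR_n = 0.75 × 330 × 8116 × 10⁻³ = 2009 kN.

φR_n ≈ 2010 kN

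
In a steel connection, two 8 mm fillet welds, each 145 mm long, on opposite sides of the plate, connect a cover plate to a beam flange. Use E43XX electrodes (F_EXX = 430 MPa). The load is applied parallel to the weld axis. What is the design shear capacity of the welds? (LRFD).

φR_n ≈ 317 kN

Effective throat t_e = 0.707 × 8 = 5.656 mm.
Total length L = 290 mm; A_we = 5.656 × 290 = 1640 mm².
F_nw = 0.6 F_EXX = 0.6 × 430 = 258 MPa.
φR_n = 0.75 × 258 × 1640 × 10⁻³ = 317.4 kN.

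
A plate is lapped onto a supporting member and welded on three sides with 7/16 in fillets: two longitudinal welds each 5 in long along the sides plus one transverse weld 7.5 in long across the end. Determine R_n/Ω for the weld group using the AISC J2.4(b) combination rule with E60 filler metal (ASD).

R_n/Ω ≈ 110 kips

E60XX → F_EXX = 60 ksi.
t_e = 0.707 × 0.4375 = 0.3093 in.
R_nwl = 0.6 × 60 × 0.3093 × 10 = 111.4 kips (longitudinal, 2 welds).
R_nwt = 0.6 × 60 × 0.3093 × 7.5 = 83.51 kips (transverse, base value).
(i) R_nwl + R_nwt = 194.9 kips; (ii) 0.85 R_nwl + 1.5 R_nwt = 219.9 kips.
R_n = max = 219.9 kips [governs: (ii)]; R_n/Ω = 110 kips.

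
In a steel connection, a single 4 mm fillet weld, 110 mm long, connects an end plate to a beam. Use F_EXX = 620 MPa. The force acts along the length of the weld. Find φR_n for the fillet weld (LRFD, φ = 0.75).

φR_n ≈ 86.8 kN

Effective throat t_e = 0.707 × 4 = 2.828 mm.
Total length L = 110 mm; A_we = 2.828 × 110 = 311.1 mm².
F_nw = 0.6 F_EXX = 0.6 × 620 = 372 MPa.
φR_n = 0.75 × 372 × 311.1 × 10⁻³ = 86.79 kN.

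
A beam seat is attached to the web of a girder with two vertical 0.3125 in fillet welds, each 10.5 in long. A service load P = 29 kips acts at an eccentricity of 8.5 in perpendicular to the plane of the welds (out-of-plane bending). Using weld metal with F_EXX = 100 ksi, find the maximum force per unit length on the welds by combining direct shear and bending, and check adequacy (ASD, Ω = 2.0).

L_w = 2 × 10.5 = 21 in; section modulus (unit throat) S = 2 × L²/6 = 36.75 in².
Direct shear f_v = P/L_w = 29/21 = 1.381 kip/in.
Moment M = P × e = 29 × 8.5 = 246.5 kip·in; bending f_b = M/S = 6.707 kip/in.
f_max = √(f_v² + f_b²) = √(1.381² + 6.707²) = 6.848 kip/in.
r_n/Ω = (1/2.0) × 0.6 × 100 × (0.707 × 0.3125) = 6.628 kip/in → NOT adequate.

f_max ≈ 6.85 kip/in; NOT adequate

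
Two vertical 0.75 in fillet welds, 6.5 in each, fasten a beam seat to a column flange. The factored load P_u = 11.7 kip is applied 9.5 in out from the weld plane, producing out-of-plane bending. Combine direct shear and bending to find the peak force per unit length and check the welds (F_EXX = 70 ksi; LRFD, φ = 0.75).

L_w = 2 × 6.5 = 13 in; section modulus (unit throat) S = 2 × L²/6 = 14.08 in².
Direct shear f_v = P/L_w = 11.7/13 = 0.9 kip/in.
Moment M = P × e = 11.7 × 9.5 = 111.15 kip·in; bending f_b = M/S = 7.892 kip/in.
f_max = √(f_v² + f_b²) = √(0.9² + 7.892²) = 7.943 kip/in.
φr_n = 0.75 × 0.6 × 70 × (0.707 × 0.75) = 16.7 kip/in → adequate.

f_max ≈ 7.94 kip/in; adequate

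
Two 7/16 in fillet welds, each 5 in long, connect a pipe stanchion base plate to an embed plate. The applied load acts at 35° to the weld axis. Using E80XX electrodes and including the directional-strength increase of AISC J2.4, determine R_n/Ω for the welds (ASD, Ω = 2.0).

R_n/Ω ≈ 90.4 kips

E80XX → F_EXX = 80 ksi.
t_e = 0.707 × 0.4375 = 0.3093 in; A_we = 0.3093 × 10 = 3.093 in².
Directional factor: 1.0 + 0.5 sin^1.5(35°) = 1.217.
F_nw = 0.6 × 80 × 1.217 = 58.43 ksi.
R_n/Ω = (58.43 × 3.093) / 2.0 = 90.36 kips.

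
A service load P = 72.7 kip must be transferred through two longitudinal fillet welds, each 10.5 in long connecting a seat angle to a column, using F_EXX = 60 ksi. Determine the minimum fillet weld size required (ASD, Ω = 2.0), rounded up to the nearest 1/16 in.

w = 5/16 in

Total weld length L = 21 in.
Required throat t_e = P × Ω / (0.6 F_EXX × L) = 72.7 × 2.0 / (0.6 × 60 × 21) = 0.1923 in.
Required leg w = t_e / 0.707 = 0.272 in → use 5/16 in.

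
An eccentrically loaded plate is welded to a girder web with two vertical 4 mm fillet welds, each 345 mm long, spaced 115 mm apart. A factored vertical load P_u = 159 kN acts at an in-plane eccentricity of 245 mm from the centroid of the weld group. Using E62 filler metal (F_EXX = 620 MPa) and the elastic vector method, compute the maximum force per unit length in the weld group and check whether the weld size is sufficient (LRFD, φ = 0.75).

Total weld length L_w = 690 mm. Treat welds as unit-width lines.
Polar moment about centroid: J = 2[d³/12 + d(b/2)²] = 2[345³/12 + 345×57.5²] = 9125000 mm³.
Direct shear f_v = P/L_w = 159×10³ / 690 = 230.4 N/mm (vertical).
Torsion M = P·e = 159×10³ × 245 = 38955000 N·mm.
Critical point at (x, y) = (57.5, 172.5) from centroid. f_tx = M·y/J = 736.4 N/mm; f_ty = M·x/J = 245.5 N/mm.
Resultant f_max = √[f_tx² + (f_v + f_ty)²] = √[736.4² + (230.4 + 245.5)²] = 876.8 N/mm.
Capacity per unit length: φr_n = 0.75 × 0.6 × 620 × (0.707 × 4) = 789 N/mm.
876.8 > 789 → NOT adequate.

f_max ≈ 877 N/mm; NOT adequate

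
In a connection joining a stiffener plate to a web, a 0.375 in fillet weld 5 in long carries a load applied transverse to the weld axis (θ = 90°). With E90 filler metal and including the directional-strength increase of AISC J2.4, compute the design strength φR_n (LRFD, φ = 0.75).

φR_n ≈ 80.5 kips

E90XX → F_EXX = 90 ksi.
t_e = 0.707 × 0.375 = 0.2651 in; A_we = 0.2651 × 5 = 1.326 in².
Directional factor: 1.0 + 0.5 sin^1.5(90°) = 1.5.
F_nw = 0.6 × 90 × 1.5 = 81 ksi.
φR_n = 0.75 × 81 × 1.326 = 80.53 kips.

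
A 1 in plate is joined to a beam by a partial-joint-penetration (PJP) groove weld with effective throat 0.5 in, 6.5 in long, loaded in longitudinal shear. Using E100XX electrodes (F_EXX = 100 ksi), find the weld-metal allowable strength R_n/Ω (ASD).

Effective throat (given) t_e = 0.5 in.
A_we = 0.5 × 6.5 = 3.25 in².
F_nw = 0.6 F_EXX = 60 ksi.
R_n/Ω = (60 × 3.25) / 2.0 = 97.5 kip.

R_n/Ω ≈ 97.5 kip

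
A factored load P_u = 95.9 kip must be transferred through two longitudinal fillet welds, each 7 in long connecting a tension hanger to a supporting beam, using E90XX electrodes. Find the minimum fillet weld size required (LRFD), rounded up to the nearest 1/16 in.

E90XX → F_EXX = 90 ksi.
Total weld length L = 14 in.
Required throat t_e = P_u / (φ × 0.6 F_EXX × L) = 95.9 / (0.75 × 0.6 × 90 × 14) = 0.1691 in.
Required leg w = t_e / 0.707 = 0.2392 in → use 1/4 in.

w = 1/4 in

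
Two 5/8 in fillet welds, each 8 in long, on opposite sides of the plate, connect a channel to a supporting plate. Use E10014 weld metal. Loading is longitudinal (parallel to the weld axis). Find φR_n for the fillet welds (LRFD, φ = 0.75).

φR_n ≈ 318 kip

E100XX → F_EXX = 100 ksi.
Effective throat t_e = 0.707 × 0.625 = 0.4419 in.
Total length L = 16 in; A_we = 0.4419 × 16 = 7.07 in².
F_nw = 0.6 F_EXX = 0.6 × 100 = 60 ksi.
φR_n = 0.75 × 60 × 7.07 = 318.1 kip.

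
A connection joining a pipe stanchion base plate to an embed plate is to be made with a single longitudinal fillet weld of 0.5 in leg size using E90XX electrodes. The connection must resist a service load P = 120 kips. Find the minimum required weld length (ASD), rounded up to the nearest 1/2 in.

L = 13 in

E90XX → F_EXX = 90 ksi.
Throat t_e = 0.707 × 0.5 = 0.3535 in.
r_n/Ω = (0.6 × 90 × 0.3535) / 2.0 = 9.544 kip/in.
L_req = P / (r_n/Ω) = 120 / 9.544 = 12.57 in total.
Round up → use L = 13 in.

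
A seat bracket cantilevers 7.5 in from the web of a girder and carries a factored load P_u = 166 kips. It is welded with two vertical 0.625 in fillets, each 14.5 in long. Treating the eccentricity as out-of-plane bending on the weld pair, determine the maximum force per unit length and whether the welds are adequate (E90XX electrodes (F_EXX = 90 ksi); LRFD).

f_max ≈ 18.7 kip/in; NOT adequate

L_w = 2 × 14.5 = 29 in; section modulus (unit throat) S = 2 × L²/6 = 70.08 in².
Direct shear f_v = P/L_w = 166/29 = 5.724 kip/in.
Moment M = P × e = 166 × 7.5 = 1245 kip·in; bending f_b = M/S = 17.76 kip/in.
f_max = √(f_v² + f_b²) = √(5.724² + 17.76²) = 18.66 kip/in.
φr_n = 0.75 × 0.6 × 90 × (0.707 × 0.625) = 17.9 kip/in → NOT adequate.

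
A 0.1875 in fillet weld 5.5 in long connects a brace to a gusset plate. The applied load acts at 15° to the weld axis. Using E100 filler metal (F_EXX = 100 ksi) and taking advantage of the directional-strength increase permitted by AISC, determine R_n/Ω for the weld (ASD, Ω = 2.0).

R_n/Ω ≈ 23.3 kips

t_e = 0.707 × 0.1875 = 0.1326 in; A_we = 0.1326 × 5.5 = 0.7291 in².
Directional factor: 1.0 + 0.5 sin^1.5(15°) = 1.066.
F_nw = 0.6 × 100 × 1.066 = 63.95 ksi.
R_n/Ω = (63.95 × 0.7291) / 2.0 = 23.31 kips.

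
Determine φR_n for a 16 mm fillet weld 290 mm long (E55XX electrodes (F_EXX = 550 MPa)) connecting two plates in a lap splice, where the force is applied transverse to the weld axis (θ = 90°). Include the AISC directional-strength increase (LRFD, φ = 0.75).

φR_n ≈ 1220 kN

t_e = 0.707 × 16 = 11.31 mm; A_we = 11.31 × 290 = 3280 mm².
Directional factor: 1.0 + 0.5 sin^1.5(90°) = 1.5.
F_nw = 0.6 × 550 × 1.5 = 495 MPa.
φR_n = 0.75 × 495 × 3280 × 10⁻³ = 1218 kN.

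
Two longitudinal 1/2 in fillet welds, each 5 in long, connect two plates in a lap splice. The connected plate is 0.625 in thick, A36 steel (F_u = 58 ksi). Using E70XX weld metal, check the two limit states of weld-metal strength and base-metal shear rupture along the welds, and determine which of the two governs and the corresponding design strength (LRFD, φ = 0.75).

E70XX → F_EXX = 70 ksi.
t_e = 0.707 × 0.5 = 0.3535 in; L = 10 in.
Weld metal: φR_n = 0.75 × 0.6 × 70 × 0.3535 × 10 = 111.4 kips.
Base metal (shear rupture): φR_n = 0.75 × 0.6 × 58 × 0.625 × 10 = 163.1 kips.
Governing: weld metal.

φR_n ≈ 111 kips (weld metal governs)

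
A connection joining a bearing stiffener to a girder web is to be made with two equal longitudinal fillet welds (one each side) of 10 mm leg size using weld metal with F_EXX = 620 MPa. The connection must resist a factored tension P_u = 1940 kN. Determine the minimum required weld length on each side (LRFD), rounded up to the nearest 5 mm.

L = 495 mm on each side

Throat t_e = 0.707 × 10 = 7.07 mm.
φr_n = 0.75 × 0.6 × 620 × 7.07 × 10⁻³ = 1.973 kN/mm.
L_req = P_u / φr_n = 1940 / 1.973 = 983.5 mm total.
Per side: 983.5 / 2 = 491.8 mm.
Round up → use L = 495 mm on each side.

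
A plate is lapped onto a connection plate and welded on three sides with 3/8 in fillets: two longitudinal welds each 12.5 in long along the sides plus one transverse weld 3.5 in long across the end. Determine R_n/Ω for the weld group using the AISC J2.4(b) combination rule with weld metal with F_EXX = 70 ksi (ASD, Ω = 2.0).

t_e = 0.707 × 0.375 = 0.2651 in.
R_nwl = 0.6 × 70 × 0.2651 × 25 = 278.4 kips (longitudinal, 2 welds).
R_nwt = 0.6 × 70 × 0.2651 × 3.5 = 38.97 kips (transverse, base value).
(i) R_nwl + R_nwt = 317.4 kips; (ii) 0.85 R_nwl + 1.5 R_nwt = 295.1 kips.
R_n = max = 317.4 kips [governs: (i)]; R_n/Ω = 158.7 kips.

R_n/Ω ≈ 159 kips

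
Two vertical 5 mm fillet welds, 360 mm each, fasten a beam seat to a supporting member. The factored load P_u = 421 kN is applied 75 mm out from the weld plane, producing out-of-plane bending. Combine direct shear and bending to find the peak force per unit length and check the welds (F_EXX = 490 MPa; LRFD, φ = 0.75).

L_w = 2 × 360 = 720 mm; section modulus (unit throat) S = 2 × L²/6 = 43200 mm².
Direct shear f_v = P/L_w = 421×10³/720 = 584.7 N/mm.
Moment M = P × e = 421×10³ × 75 = 31575000 N·mm; bending f_b = M/S = 730.9 N/mm.
f_max = √(f_v² + f_b²) = √(584.7² + 730.9²) = 936 N/mm.
φr_n = 0.75 × 0.6 × 490 × (0.707 × 5) = 779.5 N/mm → NOT adequate.

f_max ≈ 936 N/mm; NOT adequate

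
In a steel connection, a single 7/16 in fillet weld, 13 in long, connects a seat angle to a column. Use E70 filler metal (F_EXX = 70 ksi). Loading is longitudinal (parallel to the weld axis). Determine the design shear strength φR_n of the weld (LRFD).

φR_n ≈ 127 kips

Effective throat t_e = 0.707 × 0.4375 = 0.3093 in.
Total length L = 13 in; A_we = 0.3093 × 13 = 4.021 in².
F_nw = 0.6 F_EXX = 0.6 × 70 = 42 ksi.
φR_n = 0.75 × 42 × 4.021 = 126.7 kips.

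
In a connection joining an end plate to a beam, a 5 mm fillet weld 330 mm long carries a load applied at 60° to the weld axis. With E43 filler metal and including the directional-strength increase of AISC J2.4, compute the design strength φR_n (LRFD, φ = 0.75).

E43XX → F_EXX = 430 MPa.
t_e = 0.707 × 5 = 3.535 mm; A_we = 3.535 × 330 = 1167 mm².
Directional factor: 1.0 + 0.5 sin^1.5(60°) = 1.403.
F_nw = 0.6 × 430 × 1.403 = 362 MPa.
φR_n = 0.75 × 362 × 1167 × 10⁻³ = 316.7 kN.

φR_n ≈ 317 kN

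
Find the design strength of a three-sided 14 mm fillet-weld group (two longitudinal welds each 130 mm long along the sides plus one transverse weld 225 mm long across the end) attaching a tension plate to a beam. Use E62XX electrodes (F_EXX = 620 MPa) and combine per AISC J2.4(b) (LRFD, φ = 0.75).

φR_n ≈ 1540 kN

t_e = 0.707 × 14 = 9.898 mm.
R_nwl = 0.6 × 620 × 9.898 × 260 × 10⁻³ = 957.3 kN (longitudinal, 2 welds).
R_nwt = 0.6 × 620 × 9.898 × 225 × 10⁻³ = 828.5 kN (transverse, base value).
(i) R_nwl + R_nwt = 1786 kN; (ii) 0.85 R_nwl + 1.5 R_nwt = 2056 kN.
R_n = max = 2056 kN [governs: (ii)]; φR_n = 1542 kN.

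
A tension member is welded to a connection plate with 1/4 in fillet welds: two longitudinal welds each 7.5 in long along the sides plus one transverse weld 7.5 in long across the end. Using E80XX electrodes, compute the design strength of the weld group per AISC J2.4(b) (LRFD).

E80XX → F_EXX = 80 ksi.
t_e = 0.707 × 0.25 = 0.1767 in.
R_nwl = 0.6 × 80 × 0.1767 × 15 = 127.3 kips (longitudinal, 2 welds).
R_nwt = 0.6 × 80 × 0.1767 × 7.5 = 63.63 kips (transverse, base value).
(i) R_nwl + R_nwt = 190.9 kips; (ii) 0.85 R_nwl + 1.5 R_nwt = 203.6 kips.
R_n = max = 203.6 kips [governs: (ii)]; φR_n = 152.7 kips.

φR_n ≈ 153 kips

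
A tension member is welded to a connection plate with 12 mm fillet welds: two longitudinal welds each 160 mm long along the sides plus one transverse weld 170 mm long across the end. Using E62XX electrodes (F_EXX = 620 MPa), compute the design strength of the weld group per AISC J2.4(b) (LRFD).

t_e = 0.707 × 12 = 8.484 mm.
R_nwl = 0.6 × 620 × 8.484 × 320 × 10⁻³ = 1010 kN (longitudinal, 2 welds).
R_nwt = 0.6 × 620 × 8.484 × 170 × 10⁻³ = 536.5 kN (transverse, base value).
(i) R_nwl + R_nwt = 1546 kN; (ii) 0.85 R_nwl + 1.5 R_nwt = 1663 kN.
R_n = max = 1663 kN [governs: (ii)]; φR_n = 1247 kN.

φR_n ≈ 1250 kN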